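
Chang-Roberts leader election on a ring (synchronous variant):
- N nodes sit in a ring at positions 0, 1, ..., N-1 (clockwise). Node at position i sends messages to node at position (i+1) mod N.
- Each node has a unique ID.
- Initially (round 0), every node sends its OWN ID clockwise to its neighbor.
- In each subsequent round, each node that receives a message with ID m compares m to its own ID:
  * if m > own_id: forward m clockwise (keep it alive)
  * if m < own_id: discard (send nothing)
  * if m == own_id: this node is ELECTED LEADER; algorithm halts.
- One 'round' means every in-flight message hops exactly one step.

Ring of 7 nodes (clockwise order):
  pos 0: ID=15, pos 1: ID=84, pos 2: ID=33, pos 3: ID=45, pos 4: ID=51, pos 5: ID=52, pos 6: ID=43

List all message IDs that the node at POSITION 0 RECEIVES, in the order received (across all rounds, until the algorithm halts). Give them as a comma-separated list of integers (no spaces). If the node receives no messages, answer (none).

Answer: 43,52,84

Derivation:
Round 1: pos1(id84) recv 15: drop; pos2(id33) recv 84: fwd; pos3(id45) recv 33: drop; pos4(id51) recv 45: drop; pos5(id52) recv 51: drop; pos6(id43) recv 52: fwd; pos0(id15) recv 43: fwd
Round 2: pos3(id45) recv 84: fwd; pos0(id15) recv 52: fwd; pos1(id84) recv 43: drop
Round 3: pos4(id51) recv 84: fwd; pos1(id84) recv 52: drop
Round 4: pos5(id52) recv 84: fwd
Round 5: pos6(id43) recv 84: fwd
Round 6: pos0(id15) recv 84: fwd
Round 7: pos1(id84) recv 84: ELECTED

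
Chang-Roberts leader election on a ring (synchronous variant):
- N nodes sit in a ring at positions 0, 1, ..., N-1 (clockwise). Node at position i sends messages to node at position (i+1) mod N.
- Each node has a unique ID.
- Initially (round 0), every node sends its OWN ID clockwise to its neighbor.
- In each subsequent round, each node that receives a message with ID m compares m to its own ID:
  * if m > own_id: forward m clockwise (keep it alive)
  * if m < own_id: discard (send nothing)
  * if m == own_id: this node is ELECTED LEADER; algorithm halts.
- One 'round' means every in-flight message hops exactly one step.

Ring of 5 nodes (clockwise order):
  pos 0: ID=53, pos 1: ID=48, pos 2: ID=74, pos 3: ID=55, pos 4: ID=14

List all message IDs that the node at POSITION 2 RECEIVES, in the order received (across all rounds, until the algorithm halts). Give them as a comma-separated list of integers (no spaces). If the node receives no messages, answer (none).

Round 1: pos1(id48) recv 53: fwd; pos2(id74) recv 48: drop; pos3(id55) recv 74: fwd; pos4(id14) recv 55: fwd; pos0(id53) recv 14: drop
Round 2: pos2(id74) recv 53: drop; pos4(id14) recv 74: fwd; pos0(id53) recv 55: fwd
Round 3: pos0(id53) recv 74: fwd; pos1(id48) recv 55: fwd
Round 4: pos1(id48) recv 74: fwd; pos2(id74) recv 55: drop
Round 5: pos2(id74) recv 74: ELECTED

Answer: 48,53,55,74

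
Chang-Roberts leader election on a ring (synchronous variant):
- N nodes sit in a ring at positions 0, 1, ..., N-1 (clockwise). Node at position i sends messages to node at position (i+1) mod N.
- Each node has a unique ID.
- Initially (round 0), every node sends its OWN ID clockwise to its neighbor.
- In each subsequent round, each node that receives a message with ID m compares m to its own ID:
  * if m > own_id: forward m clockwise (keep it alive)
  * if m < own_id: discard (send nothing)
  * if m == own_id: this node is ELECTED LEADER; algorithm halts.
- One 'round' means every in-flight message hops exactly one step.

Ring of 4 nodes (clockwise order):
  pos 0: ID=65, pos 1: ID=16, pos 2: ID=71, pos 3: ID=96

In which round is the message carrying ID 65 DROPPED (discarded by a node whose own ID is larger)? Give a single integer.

Answer: 2

Derivation:
Round 1: pos1(id16) recv 65: fwd; pos2(id71) recv 16: drop; pos3(id96) recv 71: drop; pos0(id65) recv 96: fwd
Round 2: pos2(id71) recv 65: drop; pos1(id16) recv 96: fwd
Round 3: pos2(id71) recv 96: fwd
Round 4: pos3(id96) recv 96: ELECTED
Message ID 65 originates at pos 0; dropped at pos 2 in round 2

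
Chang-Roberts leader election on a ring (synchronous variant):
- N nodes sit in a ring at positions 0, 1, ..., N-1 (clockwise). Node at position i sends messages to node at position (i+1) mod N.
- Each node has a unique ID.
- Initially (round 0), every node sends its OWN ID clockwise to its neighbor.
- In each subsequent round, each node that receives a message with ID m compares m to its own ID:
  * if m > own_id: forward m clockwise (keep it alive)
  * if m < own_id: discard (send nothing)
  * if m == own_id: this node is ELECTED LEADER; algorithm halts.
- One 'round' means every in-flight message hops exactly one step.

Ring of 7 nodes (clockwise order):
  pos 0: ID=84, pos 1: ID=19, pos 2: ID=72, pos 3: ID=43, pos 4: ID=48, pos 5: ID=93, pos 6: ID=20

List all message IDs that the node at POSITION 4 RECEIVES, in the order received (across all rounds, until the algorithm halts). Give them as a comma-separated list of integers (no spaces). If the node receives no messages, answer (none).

Round 1: pos1(id19) recv 84: fwd; pos2(id72) recv 19: drop; pos3(id43) recv 72: fwd; pos4(id48) recv 43: drop; pos5(id93) recv 48: drop; pos6(id20) recv 93: fwd; pos0(id84) recv 20: drop
Round 2: pos2(id72) recv 84: fwd; pos4(id48) recv 72: fwd; pos0(id84) recv 93: fwd
Round 3: pos3(id43) recv 84: fwd; pos5(id93) recv 72: drop; pos1(id19) recv 93: fwd
Round 4: pos4(id48) recv 84: fwd; pos2(id72) recv 93: fwd
Round 5: pos5(id93) recv 84: drop; pos3(id43) recv 93: fwd
Round 6: pos4(id48) recv 93: fwd
Round 7: pos5(id93) recv 93: ELECTED

Answer: 43,72,84,93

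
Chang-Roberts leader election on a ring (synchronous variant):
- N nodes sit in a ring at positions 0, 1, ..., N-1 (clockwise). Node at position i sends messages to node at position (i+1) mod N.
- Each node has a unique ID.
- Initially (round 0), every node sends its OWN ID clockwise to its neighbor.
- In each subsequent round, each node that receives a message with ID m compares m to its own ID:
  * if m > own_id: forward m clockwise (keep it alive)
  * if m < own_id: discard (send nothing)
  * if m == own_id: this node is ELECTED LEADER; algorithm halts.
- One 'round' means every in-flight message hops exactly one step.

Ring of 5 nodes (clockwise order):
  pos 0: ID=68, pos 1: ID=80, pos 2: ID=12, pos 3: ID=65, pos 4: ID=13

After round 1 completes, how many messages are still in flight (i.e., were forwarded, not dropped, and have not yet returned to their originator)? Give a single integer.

Round 1: pos1(id80) recv 68: drop; pos2(id12) recv 80: fwd; pos3(id65) recv 12: drop; pos4(id13) recv 65: fwd; pos0(id68) recv 13: drop
After round 1: 2 messages still in flight

Answer: 2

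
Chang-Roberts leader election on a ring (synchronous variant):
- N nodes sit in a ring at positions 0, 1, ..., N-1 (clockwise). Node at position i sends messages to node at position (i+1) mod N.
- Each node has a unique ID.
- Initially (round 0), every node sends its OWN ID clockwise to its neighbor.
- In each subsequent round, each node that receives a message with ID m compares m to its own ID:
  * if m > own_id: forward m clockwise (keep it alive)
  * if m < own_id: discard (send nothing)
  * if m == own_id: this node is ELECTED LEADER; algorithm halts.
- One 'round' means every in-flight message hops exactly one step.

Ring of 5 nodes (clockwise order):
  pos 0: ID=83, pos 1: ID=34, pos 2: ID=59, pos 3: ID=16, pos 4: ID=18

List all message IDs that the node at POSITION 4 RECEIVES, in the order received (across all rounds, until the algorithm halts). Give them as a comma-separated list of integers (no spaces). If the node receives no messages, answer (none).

Round 1: pos1(id34) recv 83: fwd; pos2(id59) recv 34: drop; pos3(id16) recv 59: fwd; pos4(id18) recv 16: drop; pos0(id83) recv 18: drop
Round 2: pos2(id59) recv 83: fwd; pos4(id18) recv 59: fwd
Round 3: pos3(id16) recv 83: fwd; pos0(id83) recv 59: drop
Round 4: pos4(id18) recv 83: fwd
Round 5: pos0(id83) recv 83: ELECTED

Answer: 16,59,83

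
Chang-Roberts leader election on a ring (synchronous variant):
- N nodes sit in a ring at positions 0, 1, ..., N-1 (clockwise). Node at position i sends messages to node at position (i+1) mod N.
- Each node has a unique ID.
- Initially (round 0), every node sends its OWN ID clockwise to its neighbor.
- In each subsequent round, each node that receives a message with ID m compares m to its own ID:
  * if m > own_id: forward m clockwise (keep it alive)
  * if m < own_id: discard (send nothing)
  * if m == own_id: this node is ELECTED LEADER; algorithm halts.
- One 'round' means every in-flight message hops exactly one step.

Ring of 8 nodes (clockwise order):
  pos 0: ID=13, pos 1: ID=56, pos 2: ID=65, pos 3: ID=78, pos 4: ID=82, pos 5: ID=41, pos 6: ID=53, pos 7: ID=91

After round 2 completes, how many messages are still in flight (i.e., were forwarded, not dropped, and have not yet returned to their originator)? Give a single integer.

Answer: 2

Derivation:
Round 1: pos1(id56) recv 13: drop; pos2(id65) recv 56: drop; pos3(id78) recv 65: drop; pos4(id82) recv 78: drop; pos5(id41) recv 82: fwd; pos6(id53) recv 41: drop; pos7(id91) recv 53: drop; pos0(id13) recv 91: fwd
Round 2: pos6(id53) recv 82: fwd; pos1(id56) recv 91: fwd
After round 2: 2 messages still in flight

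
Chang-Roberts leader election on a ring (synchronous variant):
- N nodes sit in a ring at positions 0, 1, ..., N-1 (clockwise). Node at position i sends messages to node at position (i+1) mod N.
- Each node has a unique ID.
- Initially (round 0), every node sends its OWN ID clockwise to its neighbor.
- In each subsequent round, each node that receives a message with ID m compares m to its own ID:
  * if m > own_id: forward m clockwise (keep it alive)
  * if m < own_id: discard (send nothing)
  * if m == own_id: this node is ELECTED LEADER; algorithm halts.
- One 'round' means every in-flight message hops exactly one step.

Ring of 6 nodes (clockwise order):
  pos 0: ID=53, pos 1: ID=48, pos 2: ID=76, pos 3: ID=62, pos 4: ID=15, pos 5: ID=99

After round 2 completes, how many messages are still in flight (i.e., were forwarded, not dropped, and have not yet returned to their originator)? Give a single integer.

Answer: 2

Derivation:
Round 1: pos1(id48) recv 53: fwd; pos2(id76) recv 48: drop; pos3(id62) recv 76: fwd; pos4(id15) recv 62: fwd; pos5(id99) recv 15: drop; pos0(id53) recv 99: fwd
Round 2: pos2(id76) recv 53: drop; pos4(id15) recv 76: fwd; pos5(id99) recv 62: drop; pos1(id48) recv 99: fwd
After round 2: 2 messages still in flight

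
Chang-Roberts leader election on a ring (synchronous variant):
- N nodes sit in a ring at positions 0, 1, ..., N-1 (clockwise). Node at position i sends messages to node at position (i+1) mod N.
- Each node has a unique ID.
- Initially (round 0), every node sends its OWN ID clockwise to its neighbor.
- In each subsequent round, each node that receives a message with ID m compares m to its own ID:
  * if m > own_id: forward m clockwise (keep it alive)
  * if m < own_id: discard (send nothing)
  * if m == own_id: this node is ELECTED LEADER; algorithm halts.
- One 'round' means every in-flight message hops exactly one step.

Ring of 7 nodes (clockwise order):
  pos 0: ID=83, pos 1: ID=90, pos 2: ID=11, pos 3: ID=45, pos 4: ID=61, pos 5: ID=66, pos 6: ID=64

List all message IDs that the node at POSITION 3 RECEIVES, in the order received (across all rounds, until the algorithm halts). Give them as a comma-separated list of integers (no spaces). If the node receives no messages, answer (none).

Answer: 11,90

Derivation:
Round 1: pos1(id90) recv 83: drop; pos2(id11) recv 90: fwd; pos3(id45) recv 11: drop; pos4(id61) recv 45: drop; pos5(id66) recv 61: drop; pos6(id64) recv 66: fwd; pos0(id83) recv 64: drop
Round 2: pos3(id45) recv 90: fwd; pos0(id83) recv 66: drop
Round 3: pos4(id61) recv 90: fwd
Round 4: pos5(id66) recv 90: fwd
Round 5: pos6(id64) recv 90: fwd
Round 6: pos0(id83) recv 90: fwd
Round 7: pos1(id90) recv 90: ELECTED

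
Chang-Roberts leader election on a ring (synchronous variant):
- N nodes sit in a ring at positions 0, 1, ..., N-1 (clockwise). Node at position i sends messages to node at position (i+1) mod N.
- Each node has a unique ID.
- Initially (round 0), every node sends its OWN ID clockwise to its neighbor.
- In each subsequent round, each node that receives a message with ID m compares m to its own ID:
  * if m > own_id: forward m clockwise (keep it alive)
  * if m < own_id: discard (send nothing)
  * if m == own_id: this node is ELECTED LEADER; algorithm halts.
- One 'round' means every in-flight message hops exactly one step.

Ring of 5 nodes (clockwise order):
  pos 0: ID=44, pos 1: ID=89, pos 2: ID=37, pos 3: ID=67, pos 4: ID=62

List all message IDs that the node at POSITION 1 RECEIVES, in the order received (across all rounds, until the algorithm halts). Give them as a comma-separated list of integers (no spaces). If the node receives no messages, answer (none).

Round 1: pos1(id89) recv 44: drop; pos2(id37) recv 89: fwd; pos3(id67) recv 37: drop; pos4(id62) recv 67: fwd; pos0(id44) recv 62: fwd
Round 2: pos3(id67) recv 89: fwd; pos0(id44) recv 67: fwd; pos1(id89) recv 62: drop
Round 3: pos4(id62) recv 89: fwd; pos1(id89) recv 67: drop
Round 4: pos0(id44) recv 89: fwd
Round 5: pos1(id89) recv 89: ELECTED

Answer: 44,62,67,89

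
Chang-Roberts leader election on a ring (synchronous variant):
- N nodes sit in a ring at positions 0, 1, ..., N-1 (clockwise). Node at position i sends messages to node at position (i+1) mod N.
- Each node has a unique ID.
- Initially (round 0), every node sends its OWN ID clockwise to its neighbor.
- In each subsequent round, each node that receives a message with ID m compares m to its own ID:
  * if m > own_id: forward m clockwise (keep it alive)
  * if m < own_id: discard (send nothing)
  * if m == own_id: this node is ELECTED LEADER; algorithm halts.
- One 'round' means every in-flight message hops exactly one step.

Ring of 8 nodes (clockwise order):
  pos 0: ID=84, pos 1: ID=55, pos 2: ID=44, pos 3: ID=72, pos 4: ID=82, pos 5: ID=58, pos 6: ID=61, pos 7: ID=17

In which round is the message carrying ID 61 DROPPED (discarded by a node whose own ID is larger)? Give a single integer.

Answer: 2

Derivation:
Round 1: pos1(id55) recv 84: fwd; pos2(id44) recv 55: fwd; pos3(id72) recv 44: drop; pos4(id82) recv 72: drop; pos5(id58) recv 82: fwd; pos6(id61) recv 58: drop; pos7(id17) recv 61: fwd; pos0(id84) recv 17: drop
Round 2: pos2(id44) recv 84: fwd; pos3(id72) recv 55: drop; pos6(id61) recv 82: fwd; pos0(id84) recv 61: drop
Round 3: pos3(id72) recv 84: fwd; pos7(id17) recv 82: fwd
Round 4: pos4(id82) recv 84: fwd; pos0(id84) recv 82: drop
Round 5: pos5(id58) recv 84: fwd
Round 6: pos6(id61) recv 84: fwd
Round 7: pos7(id17) recv 84: fwd
Round 8: pos0(id84) recv 84: ELECTED
Message ID 61 originates at pos 6; dropped at pos 0 in round 2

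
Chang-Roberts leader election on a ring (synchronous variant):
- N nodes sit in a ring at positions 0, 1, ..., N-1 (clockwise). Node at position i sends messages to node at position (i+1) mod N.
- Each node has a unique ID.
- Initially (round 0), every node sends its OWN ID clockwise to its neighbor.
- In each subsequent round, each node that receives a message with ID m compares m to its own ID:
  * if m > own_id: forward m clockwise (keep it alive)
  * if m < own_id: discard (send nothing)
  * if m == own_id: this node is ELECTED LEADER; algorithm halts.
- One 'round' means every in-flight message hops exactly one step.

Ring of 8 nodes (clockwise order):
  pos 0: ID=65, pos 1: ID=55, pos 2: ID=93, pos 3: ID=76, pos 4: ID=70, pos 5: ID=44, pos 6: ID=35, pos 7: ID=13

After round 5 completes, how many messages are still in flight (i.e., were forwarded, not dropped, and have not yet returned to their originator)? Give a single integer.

Round 1: pos1(id55) recv 65: fwd; pos2(id93) recv 55: drop; pos3(id76) recv 93: fwd; pos4(id70) recv 76: fwd; pos5(id44) recv 70: fwd; pos6(id35) recv 44: fwd; pos7(id13) recv 35: fwd; pos0(id65) recv 13: drop
Round 2: pos2(id93) recv 65: drop; pos4(id70) recv 93: fwd; pos5(id44) recv 76: fwd; pos6(id35) recv 70: fwd; pos7(id13) recv 44: fwd; pos0(id65) recv 35: drop
Round 3: pos5(id44) recv 93: fwd; pos6(id35) recv 76: fwd; pos7(id13) recv 70: fwd; pos0(id65) recv 44: drop
Round 4: pos6(id35) recv 93: fwd; pos7(id13) recv 76: fwd; pos0(id65) recv 70: fwd
Round 5: pos7(id13) recv 93: fwd; pos0(id65) recv 76: fwd; pos1(id55) recv 70: fwd
After round 5: 3 messages still in flight

Answer: 3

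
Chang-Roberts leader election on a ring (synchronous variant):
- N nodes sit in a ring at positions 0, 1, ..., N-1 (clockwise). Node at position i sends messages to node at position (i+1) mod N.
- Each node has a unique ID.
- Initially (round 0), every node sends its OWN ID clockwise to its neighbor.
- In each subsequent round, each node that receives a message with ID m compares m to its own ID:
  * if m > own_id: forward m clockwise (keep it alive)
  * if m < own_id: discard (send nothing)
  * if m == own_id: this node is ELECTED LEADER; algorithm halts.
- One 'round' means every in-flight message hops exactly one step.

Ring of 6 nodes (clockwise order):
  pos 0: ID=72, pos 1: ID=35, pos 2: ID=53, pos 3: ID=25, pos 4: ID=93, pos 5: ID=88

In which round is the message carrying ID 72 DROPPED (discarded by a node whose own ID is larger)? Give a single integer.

Answer: 4

Derivation:
Round 1: pos1(id35) recv 72: fwd; pos2(id53) recv 35: drop; pos3(id25) recv 53: fwd; pos4(id93) recv 25: drop; pos5(id88) recv 93: fwd; pos0(id72) recv 88: fwd
Round 2: pos2(id53) recv 72: fwd; pos4(id93) recv 53: drop; pos0(id72) recv 93: fwd; pos1(id35) recv 88: fwd
Round 3: pos3(id25) recv 72: fwd; pos1(id35) recv 93: fwd; pos2(id53) recv 88: fwd
Round 4: pos4(id93) recv 72: drop; pos2(id53) recv 93: fwd; pos3(id25) recv 88: fwd
Round 5: pos3(id25) recv 93: fwd; pos4(id93) recv 88: drop
Round 6: pos4(id93) recv 93: ELECTED
Message ID 72 originates at pos 0; dropped at pos 4 in round 4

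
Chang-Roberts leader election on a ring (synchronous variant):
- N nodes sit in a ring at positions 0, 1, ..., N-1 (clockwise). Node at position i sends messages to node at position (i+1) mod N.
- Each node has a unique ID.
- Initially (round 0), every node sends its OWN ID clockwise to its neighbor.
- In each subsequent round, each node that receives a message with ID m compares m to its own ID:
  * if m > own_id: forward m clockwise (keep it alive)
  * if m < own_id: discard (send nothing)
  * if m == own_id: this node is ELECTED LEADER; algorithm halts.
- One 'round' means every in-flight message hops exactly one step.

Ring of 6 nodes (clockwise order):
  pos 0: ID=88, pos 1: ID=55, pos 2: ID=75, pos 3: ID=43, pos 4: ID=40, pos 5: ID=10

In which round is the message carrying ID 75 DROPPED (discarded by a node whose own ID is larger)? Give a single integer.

Round 1: pos1(id55) recv 88: fwd; pos2(id75) recv 55: drop; pos3(id43) recv 75: fwd; pos4(id40) recv 43: fwd; pos5(id10) recv 40: fwd; pos0(id88) recv 10: drop
Round 2: pos2(id75) recv 88: fwd; pos4(id40) recv 75: fwd; pos5(id10) recv 43: fwd; pos0(id88) recv 40: drop
Round 3: pos3(id43) recv 88: fwd; pos5(id10) recv 75: fwd; pos0(id88) recv 43: drop
Round 4: pos4(id40) recv 88: fwd; pos0(id88) recv 75: drop
Round 5: pos5(id10) recv 88: fwd
Round 6: pos0(id88) recv 88: ELECTED
Message ID 75 originates at pos 2; dropped at pos 0 in round 4

Answer: 4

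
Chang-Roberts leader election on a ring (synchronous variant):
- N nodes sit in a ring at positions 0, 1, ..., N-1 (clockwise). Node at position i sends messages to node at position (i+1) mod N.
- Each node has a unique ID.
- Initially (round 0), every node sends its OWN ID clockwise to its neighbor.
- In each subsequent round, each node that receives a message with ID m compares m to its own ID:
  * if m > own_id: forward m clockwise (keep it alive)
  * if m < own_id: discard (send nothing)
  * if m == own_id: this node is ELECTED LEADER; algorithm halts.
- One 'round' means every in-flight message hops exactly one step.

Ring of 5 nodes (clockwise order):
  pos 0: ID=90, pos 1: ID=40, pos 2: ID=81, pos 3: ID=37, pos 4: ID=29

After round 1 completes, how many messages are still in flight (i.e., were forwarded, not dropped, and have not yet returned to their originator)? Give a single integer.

Round 1: pos1(id40) recv 90: fwd; pos2(id81) recv 40: drop; pos3(id37) recv 81: fwd; pos4(id29) recv 37: fwd; pos0(id90) recv 29: drop
After round 1: 3 messages still in flight

Answer: 3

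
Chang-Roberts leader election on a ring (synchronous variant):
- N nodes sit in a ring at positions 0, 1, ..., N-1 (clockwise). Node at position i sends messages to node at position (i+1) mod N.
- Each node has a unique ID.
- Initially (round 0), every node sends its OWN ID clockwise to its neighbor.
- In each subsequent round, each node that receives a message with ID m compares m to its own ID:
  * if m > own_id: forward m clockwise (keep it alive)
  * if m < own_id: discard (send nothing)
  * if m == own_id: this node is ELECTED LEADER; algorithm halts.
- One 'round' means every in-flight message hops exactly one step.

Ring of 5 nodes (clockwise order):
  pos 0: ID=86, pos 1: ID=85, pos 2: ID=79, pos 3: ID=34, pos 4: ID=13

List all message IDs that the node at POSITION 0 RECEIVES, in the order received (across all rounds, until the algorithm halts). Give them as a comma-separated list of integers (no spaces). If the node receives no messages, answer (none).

Answer: 13,34,79,85,86

Derivation:
Round 1: pos1(id85) recv 86: fwd; pos2(id79) recv 85: fwd; pos3(id34) recv 79: fwd; pos4(id13) recv 34: fwd; pos0(id86) recv 13: drop
Round 2: pos2(id79) recv 86: fwd; pos3(id34) recv 85: fwd; pos4(id13) recv 79: fwd; pos0(id86) recv 34: drop
Round 3: pos3(id34) recv 86: fwd; pos4(id13) recv 85: fwd; pos0(id86) recv 79: drop
Round 4: pos4(id13) recv 86: fwd; pos0(id86) recv 85: drop
Round 5: pos0(id86) recv 86: ELECTED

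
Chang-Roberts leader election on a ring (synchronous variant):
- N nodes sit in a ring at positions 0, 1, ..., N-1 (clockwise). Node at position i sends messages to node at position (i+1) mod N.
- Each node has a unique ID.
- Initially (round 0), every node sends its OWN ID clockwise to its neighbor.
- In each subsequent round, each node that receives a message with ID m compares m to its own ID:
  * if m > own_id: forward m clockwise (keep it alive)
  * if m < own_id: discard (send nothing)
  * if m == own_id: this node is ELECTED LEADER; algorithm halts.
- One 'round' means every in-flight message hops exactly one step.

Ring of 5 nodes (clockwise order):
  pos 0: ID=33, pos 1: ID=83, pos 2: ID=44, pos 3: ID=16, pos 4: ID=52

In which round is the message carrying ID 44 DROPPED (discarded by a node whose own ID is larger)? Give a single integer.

Round 1: pos1(id83) recv 33: drop; pos2(id44) recv 83: fwd; pos3(id16) recv 44: fwd; pos4(id52) recv 16: drop; pos0(id33) recv 52: fwd
Round 2: pos3(id16) recv 83: fwd; pos4(id52) recv 44: drop; pos1(id83) recv 52: drop
Round 3: pos4(id52) recv 83: fwd
Round 4: pos0(id33) recv 83: fwd
Round 5: pos1(id83) recv 83: ELECTED
Message ID 44 originates at pos 2; dropped at pos 4 in round 2

Answer: 2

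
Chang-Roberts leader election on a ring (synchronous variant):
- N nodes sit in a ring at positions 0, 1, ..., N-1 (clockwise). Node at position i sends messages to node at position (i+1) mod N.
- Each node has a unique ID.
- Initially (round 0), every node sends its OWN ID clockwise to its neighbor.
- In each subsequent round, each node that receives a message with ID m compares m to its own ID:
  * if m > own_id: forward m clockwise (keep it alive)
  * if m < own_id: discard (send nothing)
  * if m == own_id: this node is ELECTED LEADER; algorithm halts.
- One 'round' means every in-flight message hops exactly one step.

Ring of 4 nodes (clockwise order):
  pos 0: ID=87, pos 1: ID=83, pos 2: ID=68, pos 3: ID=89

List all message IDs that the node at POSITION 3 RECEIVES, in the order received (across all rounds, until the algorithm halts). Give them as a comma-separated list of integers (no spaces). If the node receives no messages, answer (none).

Answer: 68,83,87,89

Derivation:
Round 1: pos1(id83) recv 87: fwd; pos2(id68) recv 83: fwd; pos3(id89) recv 68: drop; pos0(id87) recv 89: fwd
Round 2: pos2(id68) recv 87: fwd; pos3(id89) recv 83: drop; pos1(id83) recv 89: fwd
Round 3: pos3(id89) recv 87: drop; pos2(id68) recv 89: fwd
Round 4: pos3(id89) recv 89: ELECTED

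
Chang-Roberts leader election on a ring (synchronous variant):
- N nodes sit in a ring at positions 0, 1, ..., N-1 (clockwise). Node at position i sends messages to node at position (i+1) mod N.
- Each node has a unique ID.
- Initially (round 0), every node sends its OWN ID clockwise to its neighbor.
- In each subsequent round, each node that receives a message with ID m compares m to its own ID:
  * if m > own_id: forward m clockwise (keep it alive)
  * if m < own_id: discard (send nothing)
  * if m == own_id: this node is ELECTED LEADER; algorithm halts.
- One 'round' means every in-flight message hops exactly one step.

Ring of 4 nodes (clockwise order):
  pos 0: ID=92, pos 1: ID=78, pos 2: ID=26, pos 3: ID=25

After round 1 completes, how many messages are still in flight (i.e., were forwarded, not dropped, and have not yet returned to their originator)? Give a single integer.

Answer: 3

Derivation:
Round 1: pos1(id78) recv 92: fwd; pos2(id26) recv 78: fwd; pos3(id25) recv 26: fwd; pos0(id92) recv 25: drop
After round 1: 3 messages still in flight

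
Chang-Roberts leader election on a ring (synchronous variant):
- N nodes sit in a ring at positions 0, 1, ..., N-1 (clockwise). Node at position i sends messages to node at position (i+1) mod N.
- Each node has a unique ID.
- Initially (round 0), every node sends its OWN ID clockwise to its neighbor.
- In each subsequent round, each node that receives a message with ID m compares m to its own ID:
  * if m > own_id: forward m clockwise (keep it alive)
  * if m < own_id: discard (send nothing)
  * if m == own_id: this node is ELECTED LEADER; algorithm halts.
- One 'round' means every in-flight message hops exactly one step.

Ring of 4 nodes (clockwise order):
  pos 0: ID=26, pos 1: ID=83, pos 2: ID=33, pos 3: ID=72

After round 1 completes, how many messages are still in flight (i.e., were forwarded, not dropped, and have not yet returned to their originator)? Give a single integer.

Answer: 2

Derivation:
Round 1: pos1(id83) recv 26: drop; pos2(id33) recv 83: fwd; pos3(id72) recv 33: drop; pos0(id26) recv 72: fwd
After round 1: 2 messages still in flight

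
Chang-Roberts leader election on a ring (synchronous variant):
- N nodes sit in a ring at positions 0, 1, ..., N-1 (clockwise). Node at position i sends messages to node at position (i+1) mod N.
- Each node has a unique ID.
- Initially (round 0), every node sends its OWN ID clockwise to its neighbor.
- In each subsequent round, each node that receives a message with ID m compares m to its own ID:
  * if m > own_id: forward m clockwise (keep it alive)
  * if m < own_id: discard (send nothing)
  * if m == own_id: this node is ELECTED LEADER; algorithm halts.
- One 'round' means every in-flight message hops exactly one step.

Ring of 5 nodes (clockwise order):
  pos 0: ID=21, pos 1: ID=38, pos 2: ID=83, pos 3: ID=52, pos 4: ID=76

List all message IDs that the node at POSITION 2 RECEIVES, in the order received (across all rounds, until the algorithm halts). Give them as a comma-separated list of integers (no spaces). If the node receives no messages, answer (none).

Round 1: pos1(id38) recv 21: drop; pos2(id83) recv 38: drop; pos3(id52) recv 83: fwd; pos4(id76) recv 52: drop; pos0(id21) recv 76: fwd
Round 2: pos4(id76) recv 83: fwd; pos1(id38) recv 76: fwd
Round 3: pos0(id21) recv 83: fwd; pos2(id83) recv 76: drop
Round 4: pos1(id38) recv 83: fwd
Round 5: pos2(id83) recv 83: ELECTED

Answer: 38,76,83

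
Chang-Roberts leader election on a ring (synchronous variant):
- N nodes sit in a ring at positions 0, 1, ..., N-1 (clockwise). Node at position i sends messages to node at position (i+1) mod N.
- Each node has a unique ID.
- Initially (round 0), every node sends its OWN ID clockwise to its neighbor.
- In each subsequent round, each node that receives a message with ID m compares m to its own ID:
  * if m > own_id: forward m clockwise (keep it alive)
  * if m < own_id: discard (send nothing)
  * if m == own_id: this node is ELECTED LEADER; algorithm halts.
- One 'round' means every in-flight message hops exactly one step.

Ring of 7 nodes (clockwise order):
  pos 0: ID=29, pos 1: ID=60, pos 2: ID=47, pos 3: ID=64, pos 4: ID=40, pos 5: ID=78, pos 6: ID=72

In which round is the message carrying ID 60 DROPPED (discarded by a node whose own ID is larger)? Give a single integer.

Round 1: pos1(id60) recv 29: drop; pos2(id47) recv 60: fwd; pos3(id64) recv 47: drop; pos4(id40) recv 64: fwd; pos5(id78) recv 40: drop; pos6(id72) recv 78: fwd; pos0(id29) recv 72: fwd
Round 2: pos3(id64) recv 60: drop; pos5(id78) recv 64: drop; pos0(id29) recv 78: fwd; pos1(id60) recv 72: fwd
Round 3: pos1(id60) recv 78: fwd; pos2(id47) recv 72: fwd
Round 4: pos2(id47) recv 78: fwd; pos3(id64) recv 72: fwd
Round 5: pos3(id64) recv 78: fwd; pos4(id40) recv 72: fwd
Round 6: pos4(id40) recv 78: fwd; pos5(id78) recv 72: drop
Round 7: pos5(id78) recv 78: ELECTED
Message ID 60 originates at pos 1; dropped at pos 3 in round 2

Answer: 2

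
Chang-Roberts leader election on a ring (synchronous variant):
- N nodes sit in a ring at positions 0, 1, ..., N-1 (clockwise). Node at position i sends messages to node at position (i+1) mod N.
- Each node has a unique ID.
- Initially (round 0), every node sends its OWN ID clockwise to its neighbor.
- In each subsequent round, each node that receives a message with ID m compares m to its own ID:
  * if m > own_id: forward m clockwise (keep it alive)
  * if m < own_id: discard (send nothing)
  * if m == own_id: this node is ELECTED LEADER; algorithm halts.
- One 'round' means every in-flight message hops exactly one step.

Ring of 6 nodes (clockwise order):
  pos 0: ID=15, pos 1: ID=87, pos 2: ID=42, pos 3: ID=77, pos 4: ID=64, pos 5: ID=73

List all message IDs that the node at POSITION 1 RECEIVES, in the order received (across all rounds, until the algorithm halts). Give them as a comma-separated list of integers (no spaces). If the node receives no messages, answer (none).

Round 1: pos1(id87) recv 15: drop; pos2(id42) recv 87: fwd; pos3(id77) recv 42: drop; pos4(id64) recv 77: fwd; pos5(id73) recv 64: drop; pos0(id15) recv 73: fwd
Round 2: pos3(id77) recv 87: fwd; pos5(id73) recv 77: fwd; pos1(id87) recv 73: drop
Round 3: pos4(id64) recv 87: fwd; pos0(id15) recv 77: fwd
Round 4: pos5(id73) recv 87: fwd; pos1(id87) recv 77: drop
Round 5: pos0(id15) recv 87: fwd
Round 6: pos1(id87) recv 87: ELECTED

Answer: 15,73,77,87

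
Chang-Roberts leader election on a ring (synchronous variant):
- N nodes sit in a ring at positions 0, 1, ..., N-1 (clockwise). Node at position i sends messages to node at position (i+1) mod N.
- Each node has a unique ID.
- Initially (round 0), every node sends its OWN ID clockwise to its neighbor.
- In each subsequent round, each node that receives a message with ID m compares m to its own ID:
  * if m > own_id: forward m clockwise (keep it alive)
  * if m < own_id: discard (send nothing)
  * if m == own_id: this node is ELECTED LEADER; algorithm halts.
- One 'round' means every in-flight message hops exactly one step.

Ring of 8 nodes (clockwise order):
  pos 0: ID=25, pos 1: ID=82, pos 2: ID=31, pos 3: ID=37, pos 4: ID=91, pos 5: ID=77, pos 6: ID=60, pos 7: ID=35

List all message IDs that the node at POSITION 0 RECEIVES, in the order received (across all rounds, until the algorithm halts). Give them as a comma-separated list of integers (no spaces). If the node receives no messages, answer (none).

Round 1: pos1(id82) recv 25: drop; pos2(id31) recv 82: fwd; pos3(id37) recv 31: drop; pos4(id91) recv 37: drop; pos5(id77) recv 91: fwd; pos6(id60) recv 77: fwd; pos7(id35) recv 60: fwd; pos0(id25) recv 35: fwd
Round 2: pos3(id37) recv 82: fwd; pos6(id60) recv 91: fwd; pos7(id35) recv 77: fwd; pos0(id25) recv 60: fwd; pos1(id82) recv 35: drop
Round 3: pos4(id91) recv 82: drop; pos7(id35) recv 91: fwd; pos0(id25) recv 77: fwd; pos1(id82) recv 60: drop
Round 4: pos0(id25) recv 91: fwd; pos1(id82) recv 77: drop
Round 5: pos1(id82) recv 91: fwd
Round 6: pos2(id31) recv 91: fwd
Round 7: pos3(id37) recv 91: fwd
Round 8: pos4(id91) recv 91: ELECTED

Answer: 35,60,77,91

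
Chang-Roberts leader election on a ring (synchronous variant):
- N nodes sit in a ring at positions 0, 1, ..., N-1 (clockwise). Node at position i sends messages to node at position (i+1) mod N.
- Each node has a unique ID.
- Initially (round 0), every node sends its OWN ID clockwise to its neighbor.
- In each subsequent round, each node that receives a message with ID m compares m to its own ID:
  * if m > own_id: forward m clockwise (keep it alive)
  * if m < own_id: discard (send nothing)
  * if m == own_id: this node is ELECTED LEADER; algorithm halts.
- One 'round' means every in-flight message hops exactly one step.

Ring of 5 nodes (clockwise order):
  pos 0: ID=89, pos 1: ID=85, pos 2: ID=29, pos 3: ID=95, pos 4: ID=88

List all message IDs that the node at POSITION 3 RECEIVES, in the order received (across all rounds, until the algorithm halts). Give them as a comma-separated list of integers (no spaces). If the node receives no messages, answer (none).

Answer: 29,85,89,95

Derivation:
Round 1: pos1(id85) recv 89: fwd; pos2(id29) recv 85: fwd; pos3(id95) recv 29: drop; pos4(id88) recv 95: fwd; pos0(id89) recv 88: drop
Round 2: pos2(id29) recv 89: fwd; pos3(id95) recv 85: drop; pos0(id89) recv 95: fwd
Round 3: pos3(id95) recv 89: drop; pos1(id85) recv 95: fwd
Round 4: pos2(id29) recv 95: fwd
Round 5: pos3(id95) recv 95: ELECTED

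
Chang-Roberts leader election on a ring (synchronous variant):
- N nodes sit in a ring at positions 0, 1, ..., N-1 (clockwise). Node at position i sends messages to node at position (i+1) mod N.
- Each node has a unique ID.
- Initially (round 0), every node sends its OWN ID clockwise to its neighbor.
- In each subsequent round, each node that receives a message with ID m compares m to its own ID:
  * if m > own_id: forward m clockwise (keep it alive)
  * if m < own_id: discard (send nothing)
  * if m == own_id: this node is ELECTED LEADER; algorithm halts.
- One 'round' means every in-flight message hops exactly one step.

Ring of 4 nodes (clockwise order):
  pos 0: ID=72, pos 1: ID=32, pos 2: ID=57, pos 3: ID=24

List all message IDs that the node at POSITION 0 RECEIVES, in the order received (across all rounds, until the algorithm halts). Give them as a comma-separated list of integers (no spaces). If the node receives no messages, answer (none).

Answer: 24,57,72

Derivation:
Round 1: pos1(id32) recv 72: fwd; pos2(id57) recv 32: drop; pos3(id24) recv 57: fwd; pos0(id72) recv 24: drop
Round 2: pos2(id57) recv 72: fwd; pos0(id72) recv 57: drop
Round 3: pos3(id24) recv 72: fwd
Round 4: pos0(id72) recv 72: ELECTED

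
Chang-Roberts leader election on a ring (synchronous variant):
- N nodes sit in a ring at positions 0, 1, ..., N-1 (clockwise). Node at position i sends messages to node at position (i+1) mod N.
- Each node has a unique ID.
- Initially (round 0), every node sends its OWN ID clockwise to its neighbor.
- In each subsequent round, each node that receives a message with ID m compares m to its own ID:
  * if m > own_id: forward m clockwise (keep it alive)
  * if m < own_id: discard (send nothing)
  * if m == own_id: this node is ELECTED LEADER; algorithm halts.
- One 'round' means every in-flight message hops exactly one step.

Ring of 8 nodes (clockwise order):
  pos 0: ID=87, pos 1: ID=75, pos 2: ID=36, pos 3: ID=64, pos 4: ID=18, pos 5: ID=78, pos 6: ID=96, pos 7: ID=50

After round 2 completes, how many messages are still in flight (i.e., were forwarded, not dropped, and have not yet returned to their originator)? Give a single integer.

Answer: 3

Derivation:
Round 1: pos1(id75) recv 87: fwd; pos2(id36) recv 75: fwd; pos3(id64) recv 36: drop; pos4(id18) recv 64: fwd; pos5(id78) recv 18: drop; pos6(id96) recv 78: drop; pos7(id50) recv 96: fwd; pos0(id87) recv 50: drop
Round 2: pos2(id36) recv 87: fwd; pos3(id64) recv 75: fwd; pos5(id78) recv 64: drop; pos0(id87) recv 96: fwd
After round 2: 3 messages still in flight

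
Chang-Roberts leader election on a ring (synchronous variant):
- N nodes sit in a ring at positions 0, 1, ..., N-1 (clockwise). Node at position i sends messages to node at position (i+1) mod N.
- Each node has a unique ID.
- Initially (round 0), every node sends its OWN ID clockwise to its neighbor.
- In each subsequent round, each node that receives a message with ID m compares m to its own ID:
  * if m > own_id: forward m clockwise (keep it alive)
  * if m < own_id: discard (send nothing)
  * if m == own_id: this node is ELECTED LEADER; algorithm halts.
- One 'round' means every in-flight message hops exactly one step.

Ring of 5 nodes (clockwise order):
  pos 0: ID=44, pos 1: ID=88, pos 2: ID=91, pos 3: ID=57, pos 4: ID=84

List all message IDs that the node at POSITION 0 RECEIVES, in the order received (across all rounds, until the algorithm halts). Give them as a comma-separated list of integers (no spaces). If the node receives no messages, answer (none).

Answer: 84,91

Derivation:
Round 1: pos1(id88) recv 44: drop; pos2(id91) recv 88: drop; pos3(id57) recv 91: fwd; pos4(id84) recv 57: drop; pos0(id44) recv 84: fwd
Round 2: pos4(id84) recv 91: fwd; pos1(id88) recv 84: drop
Round 3: pos0(id44) recv 91: fwd
Round 4: pos1(id88) recv 91: fwd
Round 5: pos2(id91) recv 91: ELECTED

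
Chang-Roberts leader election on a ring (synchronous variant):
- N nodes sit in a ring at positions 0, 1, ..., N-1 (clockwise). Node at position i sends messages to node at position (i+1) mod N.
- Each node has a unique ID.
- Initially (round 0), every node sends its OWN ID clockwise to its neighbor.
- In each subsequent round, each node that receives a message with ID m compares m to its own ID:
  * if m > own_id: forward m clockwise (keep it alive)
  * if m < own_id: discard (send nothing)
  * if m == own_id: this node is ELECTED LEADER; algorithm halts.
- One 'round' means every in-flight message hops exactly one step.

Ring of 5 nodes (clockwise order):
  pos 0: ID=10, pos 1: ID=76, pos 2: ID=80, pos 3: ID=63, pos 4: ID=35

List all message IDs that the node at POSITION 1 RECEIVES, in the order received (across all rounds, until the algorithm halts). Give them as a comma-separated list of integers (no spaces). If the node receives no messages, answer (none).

Round 1: pos1(id76) recv 10: drop; pos2(id80) recv 76: drop; pos3(id63) recv 80: fwd; pos4(id35) recv 63: fwd; pos0(id10) recv 35: fwd
Round 2: pos4(id35) recv 80: fwd; pos0(id10) recv 63: fwd; pos1(id76) recv 35: drop
Round 3: pos0(id10) recv 80: fwd; pos1(id76) recv 63: drop
Round 4: pos1(id76) recv 80: fwd
Round 5: pos2(id80) recv 80: ELECTED

Answer: 10,35,63,80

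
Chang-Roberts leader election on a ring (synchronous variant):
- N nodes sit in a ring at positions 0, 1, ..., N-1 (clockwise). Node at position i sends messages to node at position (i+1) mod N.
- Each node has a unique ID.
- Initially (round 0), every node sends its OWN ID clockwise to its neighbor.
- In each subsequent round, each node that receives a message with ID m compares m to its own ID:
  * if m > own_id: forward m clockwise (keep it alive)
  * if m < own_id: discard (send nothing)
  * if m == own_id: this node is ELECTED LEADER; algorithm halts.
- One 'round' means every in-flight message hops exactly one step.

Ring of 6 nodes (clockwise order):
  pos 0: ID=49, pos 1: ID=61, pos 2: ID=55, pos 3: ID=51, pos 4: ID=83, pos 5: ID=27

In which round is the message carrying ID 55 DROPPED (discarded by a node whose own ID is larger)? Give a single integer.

Answer: 2

Derivation:
Round 1: pos1(id61) recv 49: drop; pos2(id55) recv 61: fwd; pos3(id51) recv 55: fwd; pos4(id83) recv 51: drop; pos5(id27) recv 83: fwd; pos0(id49) recv 27: drop
Round 2: pos3(id51) recv 61: fwd; pos4(id83) recv 55: drop; pos0(id49) recv 83: fwd
Round 3: pos4(id83) recv 61: drop; pos1(id61) recv 83: fwd
Round 4: pos2(id55) recv 83: fwd
Round 5: pos3(id51) recv 83: fwd
Round 6: pos4(id83) recv 83: ELECTED
Message ID 55 originates at pos 2; dropped at pos 4 in round 2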